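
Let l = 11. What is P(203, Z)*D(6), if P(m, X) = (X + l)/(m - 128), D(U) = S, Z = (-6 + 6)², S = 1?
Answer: 11/75 ≈ 0.14667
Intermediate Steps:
Z = 0 (Z = 0² = 0)
D(U) = 1
P(m, X) = (11 + X)/(-128 + m) (P(m, X) = (X + 11)/(m - 128) = (11 + X)/(-128 + m))
P(203, Z)*D(6) = ((11 + 0)/(-128 + 203))*1 = (11/75)*1 = 11/75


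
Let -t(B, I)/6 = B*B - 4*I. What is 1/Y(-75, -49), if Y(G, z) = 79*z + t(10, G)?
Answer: -1/6271 ≈ -0.00015946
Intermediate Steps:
t(B, I) = -6*B**2 + 24*I (t(B, I) = -6*(B*B - 4*I) = -6*(B**2 - 4*I) = -6*B**2 + 24*I)
Y(G, z) = -600 + 24*G + 79*z (Y(G, z) = 79*z + (-6*10**2 + 24*G) = 79*z + (-6*100 + 24*G) = 79*z + (-600 + 24*G) = -600 + 24*G + 79*z)
1/Y(-75, -49) = 1/(-600 + 24*(-75) + 79*(-49)) = 1/(-600 - 1800 - 3871) = 1/(-6271) = -1/6271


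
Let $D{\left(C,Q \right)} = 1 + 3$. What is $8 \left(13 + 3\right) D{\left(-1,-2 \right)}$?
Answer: $512$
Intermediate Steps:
$D{\left(C,Q \right)} = 4$
$8 \left(13 + 3\right) D{\left(-1,-2 \right)} = 8 \left(13 + 3\right) 4 = 8 \cdot 16 \cdot 4 = 128 \cdot 4 = 512$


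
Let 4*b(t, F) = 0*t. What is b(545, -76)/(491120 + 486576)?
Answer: 0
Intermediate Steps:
b(t, F) = 0 (b(t, F) = (0*t)/4 = (¼)*0 = 0)
b(545, -76)/(491120 + 486576) = 0/(491120 + 486576) = 0/977696 = 0*(1/977696) = 0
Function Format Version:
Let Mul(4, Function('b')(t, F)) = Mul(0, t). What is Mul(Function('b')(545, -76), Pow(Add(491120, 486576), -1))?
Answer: 0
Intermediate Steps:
Function('b')(t, F) = 0 (Function('b')(t, F) = Mul(Rational(1, 4), Mul(0, t)) = Mul(Rational(1, 4), 0) = 0)
Mul(Function('b')(545, -76), Pow(Add(491120, 486576), -1)) = Mul(0, Pow(Add(491120, 486576), -1)) = Mul(0, Pow(977696, -1)) = Mul(0, Rational(1, 977696)) = 0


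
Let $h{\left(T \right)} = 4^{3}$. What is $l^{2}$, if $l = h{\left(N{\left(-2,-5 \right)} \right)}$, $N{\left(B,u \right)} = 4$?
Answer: $4096$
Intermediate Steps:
$h{\left(T \right)} = 64$
$l = 64$
$l^{2} = 64^{2} = 4096$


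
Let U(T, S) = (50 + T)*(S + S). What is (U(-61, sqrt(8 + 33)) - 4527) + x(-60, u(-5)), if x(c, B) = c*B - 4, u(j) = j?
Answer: -4231 - 22*sqrt(41) ≈ -4371.9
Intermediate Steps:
U(T, S) = 2*S*(50 + T) (U(T, S) = (50 + T)*(2*S) = 2*S*(50 + T))
x(c, B) = -4 + B*c (x(c, B) = B*c - 4 = -4 + B*c)
(U(-61, sqrt(8 + 33)) - 4527) + x(-60, u(-5)) = (2*sqrt(8 + 33)*(50 - 61) - 4527) + (-4 - 5*(-60)) = (2*sqrt(41)*(-11) - 4527) + (-4 + 300) = (-22*sqrt(41) - 4527) + 296 = (-4527 - 22*sqrt(41)) + 296 = -4231 - 22*sqrt(41)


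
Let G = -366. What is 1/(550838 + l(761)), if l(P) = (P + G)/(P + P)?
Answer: 1522/838375831 ≈ 1.8154e-6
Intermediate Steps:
l(P) = (-366 + P)/(2*P) (l(P) = (P - 366)/(P + P) = (-366 + P)/((2*P)) = (-366 + P)*(1/(2*P)) = (-366 + P)/(2*P))
1/(550838 + l(761)) = 1/(550838 + (½)*(-366 + 761)/761) = 1/(550838 + (½)*(1/761)*395) = 1/(550838 + 395/1522) = 1/(838375831/1522) = 1522/838375831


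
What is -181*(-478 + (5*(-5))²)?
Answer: -26607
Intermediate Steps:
-181*(-478 + (5*(-5))²) = -181*(-478 + (-25)²) = -181*(-478 + 625) = -181*147 = -26607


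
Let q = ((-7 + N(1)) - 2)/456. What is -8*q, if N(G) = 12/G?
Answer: -1/19 ≈ -0.052632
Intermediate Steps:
q = 1/152 (q = ((-7 + 12/1) - 2)/456 = ((-7 + 12*1) - 2)*(1/456) = ((-7 + 12) - 2)*(1/456) = (5 - 2)*(1/456) = 3*(1/456) = 1/152 ≈ 0.0065789)
-8*q = -8*1/152 = -1/19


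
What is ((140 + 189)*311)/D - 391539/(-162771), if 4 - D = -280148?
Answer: 42114999959/15200207064 ≈ 2.7707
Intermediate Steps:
D = 280152 (D = 4 - 1*(-280148) = 4 + 280148 = 280152)
((140 + 189)*311)/D - 391539/(-162771) = ((140 + 189)*311)/280152 - 391539/(-162771) = (329*311)*(1/280152) - 391539*(-1/162771) = 102319*(1/280152) + 130513/54257 = 102319/280152 + 130513/54257 = 42114999959/15200207064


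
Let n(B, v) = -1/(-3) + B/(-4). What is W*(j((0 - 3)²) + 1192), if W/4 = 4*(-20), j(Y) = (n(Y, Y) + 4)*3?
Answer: -383440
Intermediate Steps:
n(B, v) = ⅓ - B/4 (n(B, v) = -1*(-⅓) + B*(-¼) = ⅓ - B/4)
j(Y) = 13 - 3*Y/4 (j(Y) = ((⅓ - Y/4) + 4)*3 = (13/3 - Y/4)*3 = 13 - 3*Y/4)
W = -320 (W = 4*(4*(-20)) = 4*(-80) = -320)
W*(j((0 - 3)²) + 1192) = -320*((13 - 3*(0 - 3)²/4) + 1192) = -320*((13 - ¾*(-3)²) + 1192) = -320*((13 - ¾*9) + 1192) = -320*((13 - 27/4) + 1192) = -320*(25/4 + 1192) = -320*4793/4 = -383440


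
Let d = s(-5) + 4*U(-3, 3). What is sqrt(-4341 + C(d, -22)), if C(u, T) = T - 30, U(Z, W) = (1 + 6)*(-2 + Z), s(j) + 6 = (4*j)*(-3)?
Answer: I*sqrt(4393) ≈ 66.28*I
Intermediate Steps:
s(j) = -6 - 12*j (s(j) = -6 + (4*j)*(-3) = -6 - 12*j)
U(Z, W) = -14 + 7*Z (U(Z, W) = 7*(-2 + Z) = -14 + 7*Z)
d = -86 (d = (-6 - 12*(-5)) + 4*(-14 + 7*(-3)) = (-6 + 60) + 4*(-14 - 21) = 54 + 4*(-35) = 54 - 140 = -86)
C(u, T) = -30 + T
sqrt(-4341 + C(d, -22)) = sqrt(-4341 + (-30 - 22)) = sqrt(-4341 - 52) = sqrt(-4393) = I*sqrt(4393)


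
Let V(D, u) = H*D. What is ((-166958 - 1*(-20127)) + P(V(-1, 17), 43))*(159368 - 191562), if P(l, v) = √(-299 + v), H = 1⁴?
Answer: 4727077214 - 515104*I ≈ 4.7271e+9 - 5.151e+5*I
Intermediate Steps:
H = 1
V(D, u) = D (V(D, u) = 1*D = D)
((-166958 - 1*(-20127)) + P(V(-1, 17), 43))*(159368 - 191562) = ((-166958 - 1*(-20127)) + √(-299 + 43))*(159368 - 191562) = ((-166958 + 20127) + √(-256))*(-32194) = (-146831 + 16*I)*(-32194) = 4727077214 - 515104*I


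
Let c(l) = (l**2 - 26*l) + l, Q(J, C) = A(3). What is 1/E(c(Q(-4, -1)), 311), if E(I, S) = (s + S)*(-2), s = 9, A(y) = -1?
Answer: -1/640 ≈ -0.0015625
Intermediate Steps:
Q(J, C) = -1
c(l) = l**2 - 25*l
E(I, S) = -18 - 2*S (E(I, S) = (9 + S)*(-2) = -18 - 2*S)
1/E(c(Q(-4, -1)), 311) = 1/(-18 - 2*311) = 1/(-18 - 622) = 1/(-640) = -1/640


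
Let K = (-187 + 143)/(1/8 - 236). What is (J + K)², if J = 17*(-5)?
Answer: 25613761849/3560769 ≈ 7193.3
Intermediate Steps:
J = -85
K = 352/1887 (K = -44/(⅛ - 236) = -44/(-1887/8) = -44*(-8/1887) = 352/1887 ≈ 0.18654)
(J + K)² = (-85 + 352/1887)² = (-160043/1887)² = 25613761849/3560769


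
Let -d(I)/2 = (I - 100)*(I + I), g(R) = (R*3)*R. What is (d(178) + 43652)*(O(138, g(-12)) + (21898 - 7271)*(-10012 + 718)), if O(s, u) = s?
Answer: 1615548988800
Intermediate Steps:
g(R) = 3*R² (g(R) = (3*R)*R = 3*R²)
d(I) = -4*I*(-100 + I) (d(I) = -2*(I - 100)*(I + I) = -2*(-100 + I)*2*I = -4*I*(-100 + I))
(d(178) + 43652)*(O(138, g(-12)) + (21898 - 7271)*(-10012 + 718)) = (4*178*(100 - 1*178) + 43652)*(138 + (21898 - 7271)*(-10012 + 718)) = (4*178*(100 - 178) + 43652)*(138 + 14627*(-9294)) = (4*178*(-78) + 43652)*(138 - 135943338) = (-55536 + 43652)*(-135943200) = -11884*(-135943200) = 1615548988800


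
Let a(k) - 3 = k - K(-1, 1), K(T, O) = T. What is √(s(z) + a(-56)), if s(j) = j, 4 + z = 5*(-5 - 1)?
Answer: I*√86 ≈ 9.2736*I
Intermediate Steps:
z = -34 (z = -4 + 5*(-5 - 1) = -4 + 5*(-6) = -4 - 30 = -34)
a(k) = 4 + k (a(k) = 3 + (k - 1*(-1)) = 3 + (k + 1) = 3 + (1 + k) = 4 + k)
√(s(z) + a(-56)) = √(-34 + (4 - 56)) = √(-34 - 52) = √(-86) = I*√86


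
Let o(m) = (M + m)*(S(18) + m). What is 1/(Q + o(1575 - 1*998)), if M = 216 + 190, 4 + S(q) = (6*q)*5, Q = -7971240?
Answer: -1/6877161 ≈ -1.4541e-7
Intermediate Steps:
S(q) = -4 + 30*q (S(q) = -4 + (6*q)*5 = -4 + 30*q)
M = 406
o(m) = (406 + m)*(536 + m) (o(m) = (406 + m)*((-4 + 30*18) + m) = (406 + m)*((-4 + 540) + m) = (406 + m)*(536 + m))
1/(Q + o(1575 - 1*998)) = 1/(-7971240 + (217616 + (1575 - 1*998)² + 942*(1575 - 1*998))) = 1/(-7971240 + (217616 + (1575 - 998)² + 942*(1575 - 998))) = 1/(-7971240 + (217616 + 577² + 942*577)) = 1/(-7971240 + (217616 + 332929 + 543534)) = 1/(-7971240 + 1094079) = 1/(-6877161) = -1/6877161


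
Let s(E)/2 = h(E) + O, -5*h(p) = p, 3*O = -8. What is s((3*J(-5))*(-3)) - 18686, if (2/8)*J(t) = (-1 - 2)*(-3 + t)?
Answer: -275186/15 ≈ -18346.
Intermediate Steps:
O = -8/3 (O = (⅓)*(-8) = -8/3 ≈ -2.6667)
J(t) = 36 - 12*t (J(t) = 4*((-1 - 2)*(-3 + t)) = 4*(-3*(-3 + t)) = 4*(9 - 3*t) = 36 - 12*t)
h(p) = -p/5
s(E) = -16/3 - 2*E/5 (s(E) = 2*(-E/5 - 8/3) = 2*(-8/3 - E/5) = -16/3 - 2*E/5)
s((3*J(-5))*(-3)) - 18686 = (-16/3 - 2*3*(36 - 12*(-5))*(-3)/5) - 18686 = (-16/3 - 2*3*(36 + 60)*(-3)/5) - 18686 = (-16/3 - 2*3*96*(-3)/5) - 18686 = (-16/3 - 576*(-3)/5) - 18686 = (-16/3 - ⅖*(-864)) - 18686 = (-16/3 + 1728/5) - 18686 = 5104/15 - 18686 = -275186/15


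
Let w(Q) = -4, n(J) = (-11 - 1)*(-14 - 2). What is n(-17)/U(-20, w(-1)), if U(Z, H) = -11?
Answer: -192/11 ≈ -17.455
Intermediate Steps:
n(J) = 192 (n(J) = -12*(-16) = 192)
n(-17)/U(-20, w(-1)) = 192/(-11) = 192*(-1/11) = -192/11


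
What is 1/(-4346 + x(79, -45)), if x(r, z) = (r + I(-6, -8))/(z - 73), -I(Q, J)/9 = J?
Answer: -118/512979 ≈ -0.00023003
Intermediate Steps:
I(Q, J) = -9*J
x(r, z) = (72 + r)/(-73 + z) (x(r, z) = (r - 9*(-8))/(z - 73) = (r + 72)/(-73 + z) = (72 + r)/(-73 + z))
1/(-4346 + x(79, -45)) = 1/(-4346 + (72 + 79)/(-73 - 45)) = 1/(-4346 + 151/(-118)) = 1/(-4346 - 1/118*151) = 1/(-4346 - 151/118) = 1/(-512979/118) = -118/512979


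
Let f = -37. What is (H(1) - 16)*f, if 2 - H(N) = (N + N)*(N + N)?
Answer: 666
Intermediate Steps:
H(N) = 2 - 4*N² (H(N) = 2 - (N + N)*(N + N) = 2 - 2*N*2*N = 2 - 4*N²)
(H(1) - 16)*f = ((2 - 4*1²) - 16)*(-37) = ((2 - 4*1) - 16)*(-37) = ((2 - 4) - 16)*(-37) = (-2 - 16)*(-37) = -18*(-37) = 666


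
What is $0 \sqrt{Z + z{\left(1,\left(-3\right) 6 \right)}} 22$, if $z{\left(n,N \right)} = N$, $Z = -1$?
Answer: $0$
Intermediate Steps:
$0 \sqrt{Z + z{\left(1,\left(-3\right) 6 \right)}} 22 = 0 \sqrt{-1 - 18} \cdot 22 = 0 \sqrt{-19} \cdot 22 = 0 i \sqrt{19} \cdot 22 = 0 \cdot 22 = 0$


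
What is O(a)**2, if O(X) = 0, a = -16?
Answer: 0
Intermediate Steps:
O(a)**2 = 0**2 = 0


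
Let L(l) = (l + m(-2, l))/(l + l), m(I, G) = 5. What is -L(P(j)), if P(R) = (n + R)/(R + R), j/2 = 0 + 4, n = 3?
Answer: -91/22 ≈ -4.1364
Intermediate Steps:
j = 8 (j = 2*(0 + 4) = 2*4 = 8)
P(R) = (3 + R)/(2*R) (P(R) = (3 + R)/(R + R) = (3 + R)/((2*R)) = (3 + R)*(1/(2*R)) = (3 + R)/(2*R))
L(l) = (5 + l)/(2*l) (L(l) = (l + 5)/(l + l) = (5 + l)/((2*l)) = (5 + l)*(1/(2*l)) = (5 + l)/(2*l))
-L(P(j)) = -(5 + (½)*(3 + 8)/8)/(2*((½)*(3 + 8)/8)) = -(5 + (½)*(⅛)*11)/(2*((½)*(⅛)*11)) = -(5 + 11/16)/(2*11/16) = -16*91/(2*11*16) = -1*91/22 = -91/22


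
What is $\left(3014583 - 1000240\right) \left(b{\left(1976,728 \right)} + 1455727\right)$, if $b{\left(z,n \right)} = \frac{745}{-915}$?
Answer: $\frac{536616728964956}{183} \approx 2.9323 \cdot 10^{12}$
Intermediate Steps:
$b{\left(z,n \right)} = - \frac{149}{183}$ ($b{\left(z,n \right)} = 745 \left(- \frac{1}{915}\right) = - \frac{149}{183}$)
$\left(3014583 - 1000240\right) \left(b{\left(1976,728 \right)} + 1455727\right) = \left(3014583 - 1000240\right) \left(- \frac{149}{183} + 1455727\right) = 2014343 \cdot \frac{266397892}{183} = \frac{536616728964956}{183}$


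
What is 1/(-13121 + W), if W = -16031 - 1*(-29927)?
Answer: 1/775 ≈ 0.0012903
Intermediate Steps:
W = 13896 (W = -16031 + 29927 = 13896)
1/(-13121 + W) = 1/(-13121 + 13896) = 1/775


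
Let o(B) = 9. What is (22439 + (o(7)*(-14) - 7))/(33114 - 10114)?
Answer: 11153/11500 ≈ 0.96983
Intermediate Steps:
(22439 + (o(7)*(-14) - 7))/(33114 - 10114) = (22439 + (9*(-14) - 7))/(33114 - 10114) = (22439 + (-126 - 7))/23000 = (22439 - 133)*(1/23000) = 22306*(1/23000) = 11153/11500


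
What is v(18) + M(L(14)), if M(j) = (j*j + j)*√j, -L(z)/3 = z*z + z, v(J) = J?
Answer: 18 + 1188810*I*√70 ≈ 18.0 + 9.9463e+6*I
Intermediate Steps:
L(z) = -3*z - 3*z² (L(z) = -3*(z*z + z) = -3*(z² + z) = -3*(z + z²) = -3*z - 3*z²)
M(j) = √j*(j + j²) (M(j) = (j² + j)*√j = (j + j²)*√j = √j*(j + j²))
v(18) + M(L(14)) = 18 + (-3*14*(1 + 14))^(3/2)*(1 - 3*14*(1 + 14)) = 18 + (-3*14*15)^(3/2)*(1 - 3*14*15) = 18 + (-630)^(3/2)*(1 - 630) = 18 - 1890*I*√70*(-629) = 18 + 1188810*I*√70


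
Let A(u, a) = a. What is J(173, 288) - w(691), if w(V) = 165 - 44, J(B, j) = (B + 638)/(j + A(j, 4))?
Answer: -34521/292 ≈ -118.22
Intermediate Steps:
J(B, j) = (638 + B)/(4 + j) (J(B, j) = (B + 638)/(j + 4) = (638 + B)/(4 + j))
w(V) = 121
J(173, 288) - w(691) = (638 + 173)/(4 + 288) - 1*121 = 811/292 - 121 = -34521/292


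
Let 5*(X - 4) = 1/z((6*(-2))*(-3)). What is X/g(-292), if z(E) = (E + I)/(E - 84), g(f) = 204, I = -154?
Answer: 301/15045 ≈ 0.020007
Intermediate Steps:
z(E) = (-154 + E)/(-84 + E) (z(E) = (E - 154)/(E - 84) = (-154 + E)/(-84 + E))
X = 1204/295 (X = 4 + 1/(5*(((-154 + (6*(-2))*(-3))/(-84 + (6*(-2))*(-3))))) = 4 + 1/(5*(((-154 - 12*(-3))/(-84 - 12*(-3))))) = 4 + 1/(5*(((-154 + 36)/(-84 + 36)))) = 4 + 1/(5*((-118/(-48)))) = 4 + 1/(5*((-1/48*(-118)))) = 4 + 1/(5*(59/24)) = 4 + (⅕)*(24/59) = 4 + 24/295 = 1204/295 ≈ 4.0814)
X/g(-292) = (1204/295)/204 = (1204/295)*(1/204) = 301/15045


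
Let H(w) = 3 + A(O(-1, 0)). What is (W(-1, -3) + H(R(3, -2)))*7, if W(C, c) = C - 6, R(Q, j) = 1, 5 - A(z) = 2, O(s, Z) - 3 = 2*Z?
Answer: -7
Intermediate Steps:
O(s, Z) = 3 + 2*Z
A(z) = 3 (A(z) = 5 - 1*2 = 5 - 2 = 3)
W(C, c) = -6 + C
H(w) = 6 (H(w) = 3 + 3 = 6)
(W(-1, -3) + H(R(3, -2)))*7 = ((-6 - 1) + 6)*7 = (-7 + 6)*7 = -1*7 = -7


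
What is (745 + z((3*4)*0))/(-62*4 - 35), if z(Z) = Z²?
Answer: -745/283 ≈ -2.6325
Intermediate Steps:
(745 + z((3*4)*0))/(-62*4 - 35) = (745 + ((3*4)*0)²)/(-62*4 - 35) = (745 + (12*0)²)/(-248 - 35) = (745 + 0²)/(-283) = (745 + 0)*(-1/283) = 745*(-1/283) = -745/283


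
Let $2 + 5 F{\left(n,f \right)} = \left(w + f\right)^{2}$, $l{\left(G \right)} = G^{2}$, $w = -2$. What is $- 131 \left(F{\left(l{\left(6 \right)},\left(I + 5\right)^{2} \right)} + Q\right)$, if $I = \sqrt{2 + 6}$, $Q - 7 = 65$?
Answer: $- \frac{277589}{5} - 32488 \sqrt{2} \approx -1.0146 \cdot 10^{5}$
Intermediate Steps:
$Q = 72$ ($Q = 7 + 65 = 72$)
$I = 2 \sqrt{2}$ ($I = \sqrt{8} = 2 \sqrt{2} \approx 2.8284$)
$F{\left(n,f \right)} = - \frac{2}{5} + \frac{\left(-2 + f\right)^{2}}{5}$
$- 131 \left(F{\left(l{\left(6 \right)},\left(I + 5\right)^{2} \right)} + Q\right) = - 131 \left(\left(- \frac{2}{5} + \frac{\left(-2 + \left(2 \sqrt{2} + 5\right)^{2}\right)^{2}}{5}\right) + 72\right) = - 131 \left(\left(- \frac{2}{5} + \frac{\left(-2 + \left(5 + 2 \sqrt{2}\right)^{2}\right)^{2}}{5}\right) + 72\right) = - 131 \left(\frac{358}{5} + \frac{\left(-2 + \left(5 + 2 \sqrt{2}\right)^{2}\right)^{2}}{5}\right) = - \frac{46898}{5} - \frac{131 \left(-2 + \left(5 + 2 \sqrt{2}\right)^{2}\right)^{2}}{5}$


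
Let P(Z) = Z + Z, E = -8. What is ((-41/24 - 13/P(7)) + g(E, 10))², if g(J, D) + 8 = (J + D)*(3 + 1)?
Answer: 196249/28224 ≈ 6.9533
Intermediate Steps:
P(Z) = 2*Z
g(J, D) = -8 + 4*D + 4*J (g(J, D) = -8 + (J + D)*(3 + 1) = -8 + (D + J)*4 = -8 + (4*D + 4*J) = -8 + 4*D + 4*J)
((-41/24 - 13/P(7)) + g(E, 10))² = ((-41/24 - 13/(2*7)) + (-8 + 4*10 + 4*(-8)))² = ((-41*1/24 - 13/14) + (-8 + 40 - 32))² = ((-41/24 - 13*1/14) + 0)² = ((-41/24 - 13/14) + 0)² = (-443/168 + 0)² = (-443/168)² = 196249/28224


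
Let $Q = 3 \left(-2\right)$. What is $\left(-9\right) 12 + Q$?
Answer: $-114$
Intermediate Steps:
$Q = -6$
$\left(-9\right) 12 + Q = \left(-9\right) 12 - 6 = -108 - 6 = -114$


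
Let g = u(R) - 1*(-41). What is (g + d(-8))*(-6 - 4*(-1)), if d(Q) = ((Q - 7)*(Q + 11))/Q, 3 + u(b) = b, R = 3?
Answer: -373/4 ≈ -93.250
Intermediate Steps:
u(b) = -3 + b
g = 41 (g = (-3 + 3) - 1*(-41) = 0 + 41 = 41)
d(Q) = (-7 + Q)*(11 + Q)/Q (d(Q) = ((-7 + Q)*(11 + Q))/Q = (-7 + Q)*(11 + Q)/Q)
(g + d(-8))*(-6 - 4*(-1)) = (41 + (4 - 8 - 77/(-8)))*(-6 - 4*(-1)) = (41 + (4 - 8 - 77*(-⅛)))*(-6 + 4) = (41 + (4 - 8 + 77/8))*(-2) = (41 + 45/8)*(-2) = (373/8)*(-2) = -373/4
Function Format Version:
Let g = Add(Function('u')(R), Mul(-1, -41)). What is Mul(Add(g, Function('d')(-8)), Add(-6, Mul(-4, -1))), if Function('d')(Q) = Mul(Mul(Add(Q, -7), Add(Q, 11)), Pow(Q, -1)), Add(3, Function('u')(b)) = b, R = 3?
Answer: Rational(-373, 4) ≈ -93.250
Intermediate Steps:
Function('u')(b) = Add(-3, b)
g = 41 (g = Add(Add(-3, 3), Mul(-1, -41)) = Add(0, 41) = 41)
Function('d')(Q) = Mul(Pow(Q, -1), Add(-7, Q), Add(11, Q)) (Function('d')(Q) = Mul(Mul(Add(-7, Q), Add(11, Q)), Pow(Q, -1)) = Mul(Pow(Q, -1), Add(-7, Q), Add(11, Q)))
Mul(Add(g, Function('d')(-8)), Add(-6, Mul(-4, -1))) = Mul(Add(41, Add(4, -8, Mul(-77, Pow(-8, -1)))), Add(-6, Mul(-4, -1))) = Mul(Add(41, Add(4, -8, Mul(-77, Rational(-1, 8)))), Add(-6, 4)) = Mul(Add(41, Add(4, -8, Rational(77, 8))), -2) = Mul(Add(41, Rational(45, 8)), -2) = Mul(Rational(373, 8), -2) = Rational(-373, 4)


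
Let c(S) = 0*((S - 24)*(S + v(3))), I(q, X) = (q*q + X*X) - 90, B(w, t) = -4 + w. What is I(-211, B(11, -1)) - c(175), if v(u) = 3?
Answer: 44480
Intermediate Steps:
I(q, X) = -90 + X² + q² (I(q, X) = (q² + X²) - 90 = (X² + q²) - 90 = -90 + X² + q²)
c(S) = 0 (c(S) = 0*((S - 24)*(S + 3)) = 0*((-24 + S)*(3 + S)) = 0)
I(-211, B(11, -1)) - c(175) = (-90 + (-4 + 11)² + (-211)²) - 1*0 = (-90 + 7² + 44521) + 0 = (-90 + 49 + 44521) + 0 = 44480 + 0 = 44480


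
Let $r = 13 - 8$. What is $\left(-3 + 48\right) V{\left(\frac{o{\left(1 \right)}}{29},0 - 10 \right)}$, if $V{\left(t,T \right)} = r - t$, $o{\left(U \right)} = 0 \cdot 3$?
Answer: $225$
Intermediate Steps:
$o{\left(U \right)} = 0$
$r = 5$ ($r = 13 - 8 = 5$)
$V{\left(t,T \right)} = 5 - t$
$\left(-3 + 48\right) V{\left(\frac{o{\left(1 \right)}}{29},0 - 10 \right)} = \left(-3 + 48\right) \left(5 - \frac{0}{29}\right) = 45 \left(5 - 0 \cdot \frac{1}{29}\right) = 45 \left(5 - 0\right) = 45 \left(5 + 0\right) = 45 \cdot 5 = 225$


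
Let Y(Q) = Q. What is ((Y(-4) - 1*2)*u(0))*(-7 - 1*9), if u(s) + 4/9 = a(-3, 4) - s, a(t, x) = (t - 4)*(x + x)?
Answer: -16256/3 ≈ -5418.7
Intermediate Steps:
a(t, x) = 2*x*(-4 + t) (a(t, x) = (-4 + t)*(2*x) = 2*x*(-4 + t))
u(s) = -508/9 - s (u(s) = -4/9 + (2*4*(-4 - 3) - s) = -4/9 + (2*4*(-7) - s) = -4/9 + (-56 - s) = -508/9 - s)
((Y(-4) - 1*2)*u(0))*(-7 - 1*9) = ((-4 - 1*2)*(-508/9 - 1*0))*(-7 - 1*9) = ((-4 - 2)*(-508/9 + 0))*(-7 - 9) = -6*(-508/9)*(-16) = (1016/3)*(-16) = -16256/3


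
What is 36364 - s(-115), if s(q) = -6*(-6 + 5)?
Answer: 36358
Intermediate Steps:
s(q) = 6 (s(q) = -6*(-1) = 6)
36364 - s(-115) = 36364 - 1*6 = 36364 - 6 = 36358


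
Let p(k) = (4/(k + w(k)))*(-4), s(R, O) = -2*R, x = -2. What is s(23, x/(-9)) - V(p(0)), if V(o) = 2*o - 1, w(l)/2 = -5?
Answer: -241/5 ≈ -48.200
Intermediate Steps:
w(l) = -10 (w(l) = 2*(-5) = -10)
p(k) = -16/(-10 + k) (p(k) = (4/(k - 10))*(-4) = (4/(-10 + k))*(-4) = -16/(-10 + k))
V(o) = -1 + 2*o
s(23, x/(-9)) - V(p(0)) = -2*23 - (-1 + 2*(-16/(-10 + 0))) = -46 - (-1 + 2*(-16/(-10))) = -46 - (-1 + 2*(-16*(-⅒))) = -46 - (-1 + 2*(8/5)) = -46 - (-1 + 16/5) = -46 - 1*11/5 = -46 - 11/5 = -241/5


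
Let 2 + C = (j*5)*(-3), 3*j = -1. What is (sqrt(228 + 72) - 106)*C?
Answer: -318 + 30*sqrt(3) ≈ -266.04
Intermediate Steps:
j = -1/3 (j = (1/3)*(-1) = -1/3 ≈ -0.33333)
C = 3 (C = -2 - 1/3*5*(-3) = -2 - 5/3*(-3) = -2 + 5 = 3)
(sqrt(228 + 72) - 106)*C = (sqrt(228 + 72) - 106)*3 = (sqrt(300) - 106)*3 = (10*sqrt(3) - 106)*3 = (-106 + 10*sqrt(3))*3 = -318 + 30*sqrt(3)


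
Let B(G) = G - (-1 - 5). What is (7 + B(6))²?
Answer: 361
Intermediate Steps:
B(G) = 6 + G (B(G) = G - 1*(-6) = G + 6 = 6 + G)
(7 + B(6))² = (7 + (6 + 6))² = (7 + 12)² = 19² = 361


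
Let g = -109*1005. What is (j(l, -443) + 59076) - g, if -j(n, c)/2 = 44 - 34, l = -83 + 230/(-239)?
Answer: 168601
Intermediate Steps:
l = -20067/239 (l = -83 + 230*(-1/239) = -83 - 230/239 = -20067/239 ≈ -83.962)
j(n, c) = -20 (j(n, c) = -2*(44 - 34) = -2*10 = -20)
g = -109545
(j(l, -443) + 59076) - g = (-20 + 59076) - 1*(-109545) = 59056 + 109545 = 168601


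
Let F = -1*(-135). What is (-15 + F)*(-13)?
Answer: -1560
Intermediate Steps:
F = 135
(-15 + F)*(-13) = (-15 + 135)*(-13) = 120*(-13) = -1560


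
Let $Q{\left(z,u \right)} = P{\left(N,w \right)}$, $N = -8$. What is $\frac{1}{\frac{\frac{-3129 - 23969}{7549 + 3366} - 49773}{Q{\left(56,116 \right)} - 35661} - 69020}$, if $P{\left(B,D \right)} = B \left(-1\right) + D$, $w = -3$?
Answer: $- \frac{389185240}{26861021965407} \approx -1.4489 \cdot 10^{-5}$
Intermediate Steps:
$P{\left(B,D \right)} = D - B$ ($P{\left(B,D \right)} = - B + D = D - B$)
$Q{\left(z,u \right)} = 5$ ($Q{\left(z,u \right)} = -3 - -8 = -3 + 8 = 5$)
$\frac{1}{\frac{\frac{-3129 - 23969}{7549 + 3366} - 49773}{Q{\left(56,116 \right)} - 35661} - 69020} = \frac{1}{\frac{\frac{-3129 - 23969}{7549 + 3366} - 49773}{5 - 35661} - 69020} = \frac{1}{\frac{- \frac{27098}{10915} - 49773}{-35656} - 69020} = \frac{1}{\left(\left(-27098\right) \frac{1}{10915} - 49773\right) \left(- \frac{1}{35656}\right) - 69020} = \frac{1}{\left(- \frac{27098}{10915} - 49773\right) \left(- \frac{1}{35656}\right) - 69020} = \frac{1}{\left(- \frac{543299393}{10915}\right) \left(- \frac{1}{35656}\right) - 69020} = \frac{1}{\frac{543299393}{389185240} - 69020} = \frac{1}{- \frac{26861021965407}{389185240}} = - \frac{389185240}{26861021965407}$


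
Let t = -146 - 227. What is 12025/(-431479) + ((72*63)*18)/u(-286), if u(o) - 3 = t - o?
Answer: -419409613/431479 ≈ -972.03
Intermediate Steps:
t = -373
u(o) = -370 - o (u(o) = 3 + (-373 - o) = -370 - o)
12025/(-431479) + ((72*63)*18)/u(-286) = 12025/(-431479) + ((72*63)*18)/(-370 - 1*(-286)) = 12025*(-1/431479) + (4536*18)/(-370 + 286) = -12025/431479 + 81648/(-84) = -12025/431479 + 81648*(-1/84) = -12025/431479 - 972 = -419409613/431479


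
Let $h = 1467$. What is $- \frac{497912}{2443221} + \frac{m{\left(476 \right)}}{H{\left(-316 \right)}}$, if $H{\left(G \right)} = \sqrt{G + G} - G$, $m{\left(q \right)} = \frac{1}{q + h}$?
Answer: $\frac{- 66720208 \sqrt{158} + 10541708615 i}{327391614 \left(\sqrt{158} - 158 i\right)} \approx -0.20379 - 1.2876 \cdot 10^{-7} i$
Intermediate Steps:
$m{\left(q \right)} = \frac{1}{1467 + q}$ ($m{\left(q \right)} = \frac{1}{q + 1467} = \frac{1}{1467 + q}$)
$H{\left(G \right)} = - G + \sqrt{2} \sqrt{G}$ ($H{\left(G \right)} = \sqrt{2 G} - G = \sqrt{2} \sqrt{G} - G = - G + \sqrt{2} \sqrt{G}$)
$- \frac{497912}{2443221} + \frac{m{\left(476 \right)}}{H{\left(-316 \right)}} = - \frac{497912}{2443221} + \frac{1}{\left(1467 + 476\right) \left(\left(-1\right) \left(-316\right) + \sqrt{2} \sqrt{-316}\right)} = \left(-497912\right) \frac{1}{2443221} + \frac{1}{1943 \left(316 + \sqrt{2} \cdot 2 i \sqrt{79}\right)} = - \frac{497912}{2443221} + \frac{1}{1943 \left(316 + 2 i \sqrt{158}\right)}$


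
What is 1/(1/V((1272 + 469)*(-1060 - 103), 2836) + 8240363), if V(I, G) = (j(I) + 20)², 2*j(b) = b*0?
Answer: 400/3296145201 ≈ 1.2135e-7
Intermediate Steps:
j(b) = 0 (j(b) = (b*0)/2 = (½)*0 = 0)
V(I, G) = 400 (V(I, G) = (0 + 20)² = 20² = 400)
1/(1/V((1272 + 469)*(-1060 - 103), 2836) + 8240363) = 1/(1/400 + 8240363) = 1/(3296145201/400) = 400/3296145201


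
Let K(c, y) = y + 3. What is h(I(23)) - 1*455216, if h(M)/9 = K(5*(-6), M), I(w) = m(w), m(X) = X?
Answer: -454982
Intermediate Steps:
I(w) = w
K(c, y) = 3 + y
h(M) = 27 + 9*M (h(M) = 9*(3 + M) = 27 + 9*M)
h(I(23)) - 1*455216 = (27 + 9*23) - 1*455216 = (27 + 207) - 455216 = 234 - 455216 = -454982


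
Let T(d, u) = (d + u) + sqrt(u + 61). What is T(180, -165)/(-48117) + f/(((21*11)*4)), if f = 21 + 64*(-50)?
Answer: -4635691/1347276 - 2*I*sqrt(26)/48117 ≈ -3.4408 - 0.00021194*I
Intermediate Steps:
T(d, u) = d + u + sqrt(61 + u) (T(d, u) = (d + u) + sqrt(61 + u) = d + u + sqrt(61 + u))
f = -3179 (f = 21 - 3200 = -3179)
T(180, -165)/(-48117) + f/(((21*11)*4)) = (180 - 165 + sqrt(61 - 165))/(-48117) - 3179/((21*11)*4) = (180 - 165 + sqrt(-104))*(-1/48117) - 3179/(231*4) = (180 - 165 + 2*I*sqrt(26))*(-1/48117) - 3179/924 = (15 + 2*I*sqrt(26))*(-1/48117) - 3179*1/924 = (-5/16039 - 2*I*sqrt(26)/48117) - 289/84 = -4635691/1347276 - 2*I*sqrt(26)/48117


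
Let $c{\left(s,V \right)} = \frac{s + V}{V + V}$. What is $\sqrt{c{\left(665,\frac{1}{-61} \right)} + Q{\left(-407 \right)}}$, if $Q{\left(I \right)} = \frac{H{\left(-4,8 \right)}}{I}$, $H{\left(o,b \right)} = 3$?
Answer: $\frac{i \sqrt{3359694239}}{407} \approx 142.42 i$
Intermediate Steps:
$c{\left(s,V \right)} = \frac{V + s}{2 V}$
$Q{\left(I \right)} = \frac{3}{I}$
$\sqrt{c{\left(665,\frac{1}{-61} \right)} + Q{\left(-407 \right)}} = \sqrt{\frac{\frac{1}{-61} + 665}{2 \frac{1}{-61}} + \frac{3}{-407}} = \sqrt{\frac{- \frac{1}{61} + 665}{2 \left(- \frac{1}{61}\right)} + 3 \left(- \frac{1}{407}\right)} = \sqrt{\frac{1}{2} \left(-61\right) \frac{40564}{61} - \frac{3}{407}} = \sqrt{-20282 - \frac{3}{407}} = \sqrt{- \frac{8254777}{407}} = \frac{i \sqrt{3359694239}}{407}$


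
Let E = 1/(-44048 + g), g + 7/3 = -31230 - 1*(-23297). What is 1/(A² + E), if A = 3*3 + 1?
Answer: 155950/15594997 ≈ 0.010000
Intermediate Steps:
g = -23806/3 (g = -7/3 + (-31230 - 1*(-23297)) = -7/3 + (-31230 + 23297) = -7/3 - 7933 = -23806/3 ≈ -7935.3)
A = 10 (A = 9 + 1 = 10)
E = -3/155950 (E = 1/(-44048 - 23806/3) = 1/(-155950/3) = -3/155950 ≈ -1.9237e-5)
1/(A² + E) = 1/(10² - 3/155950) = 1/(100 - 3/155950) = 1/(15594997/155950) = 155950/15594997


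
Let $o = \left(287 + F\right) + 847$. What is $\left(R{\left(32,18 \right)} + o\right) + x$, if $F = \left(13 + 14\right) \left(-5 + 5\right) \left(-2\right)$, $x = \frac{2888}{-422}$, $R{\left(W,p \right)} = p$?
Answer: $\frac{241628}{211} \approx 1145.2$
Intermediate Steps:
$x = - \frac{1444}{211}$ ($x = 2888 \left(- \frac{1}{422}\right) = - \frac{1444}{211} \approx -6.8436$)
$F = 0$ ($F = 27 \cdot 0 \left(-2\right) = 27 \cdot 0 = 0$)
$o = 1134$ ($o = \left(287 + 0\right) + 847 = 287 + 847 = 1134$)
$\left(R{\left(32,18 \right)} + o\right) + x = \left(18 + 1134\right) - \frac{1444}{211} = 1152 - \frac{1444}{211} = \frac{241628}{211}$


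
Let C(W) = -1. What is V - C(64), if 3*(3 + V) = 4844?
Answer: 4838/3 ≈ 1612.7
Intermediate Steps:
V = 4835/3 (V = -3 + (⅓)*4844 = -3 + 4844/3 = 4835/3 ≈ 1611.7)
V - C(64) = 4835/3 - 1*(-1) = 4835/3 + 1 = 4838/3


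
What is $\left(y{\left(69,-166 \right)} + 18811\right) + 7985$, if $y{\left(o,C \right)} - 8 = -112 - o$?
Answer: $26623$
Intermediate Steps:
$y{\left(o,C \right)} = -104 - o$ ($y{\left(o,C \right)} = 8 - \left(112 + o\right) = -104 - o$)
$\left(y{\left(69,-166 \right)} + 18811\right) + 7985 = \left(\left(-104 - 69\right) + 18811\right) + 7985 = \left(-173 + 18811\right) + 7985 = 18638 + 7985 = 26623$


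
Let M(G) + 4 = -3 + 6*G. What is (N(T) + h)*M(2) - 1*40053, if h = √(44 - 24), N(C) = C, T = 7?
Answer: -40018 + 10*√5 ≈ -39996.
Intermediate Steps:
h = 2*√5 (h = √20 = 2*√5 ≈ 4.4721)
M(G) = -7 + 6*G (M(G) = -4 + (-3 + 6*G) = -7 + 6*G)
(N(T) + h)*M(2) - 1*40053 = (7 + 2*√5)*(-7 + 6*2) - 1*40053 = (7 + 2*√5)*(-7 + 12) - 40053 = (7 + 2*√5)*5 - 40053 = (35 + 10*√5) - 40053 = -40018 + 10*√5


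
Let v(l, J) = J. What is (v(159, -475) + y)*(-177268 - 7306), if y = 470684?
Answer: -86788355966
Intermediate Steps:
(v(159, -475) + y)*(-177268 - 7306) = (-475 + 470684)*(-177268 - 7306) = 470209*(-184574) = -86788355966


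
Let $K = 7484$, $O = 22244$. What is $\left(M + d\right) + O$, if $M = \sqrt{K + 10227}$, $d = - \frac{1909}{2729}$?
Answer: $\frac{60701967}{2729} + \sqrt{17711} \approx 22376.0$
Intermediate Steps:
$d = - \frac{1909}{2729}$ ($d = \left(-1909\right) \frac{1}{2729} = - \frac{1909}{2729} \approx -0.69952$)
$M = \sqrt{17711}$ ($M = \sqrt{7484 + 10227} = \sqrt{17711} \approx 133.08$)
$\left(M + d\right) + O = \left(\sqrt{17711} - \frac{1909}{2729}\right) + 22244 = \left(- \frac{1909}{2729} + \sqrt{17711}\right) + 22244 = \frac{60701967}{2729} + \sqrt{17711}$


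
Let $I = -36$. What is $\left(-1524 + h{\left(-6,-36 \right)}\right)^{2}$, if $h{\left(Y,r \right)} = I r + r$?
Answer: $69696$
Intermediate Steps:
$h{\left(Y,r \right)} = - 35 r$ ($h{\left(Y,r \right)} = - 36 r + r = - 35 r$)
$\left(-1524 + h{\left(-6,-36 \right)}\right)^{2} = \left(-1524 - -1260\right)^{2} = \left(-1524 + 1260\right)^{2} = \left(-264\right)^{2} = 69696$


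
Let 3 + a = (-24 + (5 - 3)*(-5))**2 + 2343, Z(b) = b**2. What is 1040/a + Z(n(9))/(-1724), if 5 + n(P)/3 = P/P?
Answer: 40298/188347 ≈ 0.21396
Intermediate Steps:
n(P) = -12 (n(P) = -15 + 3*(P/P) = -15 + 3*1 = -15 + 3 = -12)
a = 3496 (a = -3 + ((-24 + (5 - 3)*(-5))**2 + 2343) = -3 + ((-24 + 2*(-5))**2 + 2343) = -3 + ((-24 - 10)**2 + 2343) = -3 + ((-34)**2 + 2343) = -3 + (1156 + 2343) = -3 + 3499 = 3496)
1040/a + Z(n(9))/(-1724) = 1040/3496 + (-12)**2/(-1724) = 1040*(1/3496) + 144*(-1/1724) = 130/437 - 36/431 = 40298/188347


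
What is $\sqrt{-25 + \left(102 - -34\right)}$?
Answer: $\sqrt{111} \approx 10.536$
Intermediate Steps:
$\sqrt{-25 + \left(102 - -34\right)} = \sqrt{-25 + \left(102 + 34\right)} = \sqrt{-25 + 136} = \sqrt{111}$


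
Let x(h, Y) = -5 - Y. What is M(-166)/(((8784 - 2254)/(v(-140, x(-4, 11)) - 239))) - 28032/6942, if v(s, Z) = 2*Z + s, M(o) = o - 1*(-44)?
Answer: 13753067/3777605 ≈ 3.6407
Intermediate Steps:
M(o) = 44 + o (M(o) = o + 44 = 44 + o)
v(s, Z) = s + 2*Z
M(-166)/(((8784 - 2254)/(v(-140, x(-4, 11)) - 239))) - 28032/6942 = (44 - 166)/(((8784 - 2254)/((-140 + 2*(-5 - 1*11)) - 239))) - 28032/6942 = -(-23119/3265 + 122*(-5 - 11)/3265) - 28032*1/6942 = -122/(6530/((-140 + 2*(-16)) - 239)) - 4672/1157 = -122/(6530/((-140 - 32) - 239)) - 4672/1157 = -122/(6530/(-172 - 239)) - 4672/1157 = -122/(6530/(-411)) - 4672/1157 = -122/(6530*(-1/411)) - 4672/1157 = -122/(-6530/411) - 4672/1157 = -122*(-411/6530) - 4672/1157 = 25071/3265 - 4672/1157 = 13753067/3777605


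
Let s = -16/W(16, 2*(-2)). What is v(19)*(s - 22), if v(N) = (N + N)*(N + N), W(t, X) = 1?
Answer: -54872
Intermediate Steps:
s = -16 (s = -16/1 = -16*1 = -16)
v(N) = 4*N² (v(N) = (2*N)*(2*N) = 4*N²)
v(19)*(s - 22) = (4*19²)*(-16 - 22) = (4*361)*(-38) = 1444*(-38) = -54872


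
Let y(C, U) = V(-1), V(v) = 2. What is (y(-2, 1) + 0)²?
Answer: 4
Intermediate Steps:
y(C, U) = 2
(y(-2, 1) + 0)² = (2 + 0)² = 2² = 4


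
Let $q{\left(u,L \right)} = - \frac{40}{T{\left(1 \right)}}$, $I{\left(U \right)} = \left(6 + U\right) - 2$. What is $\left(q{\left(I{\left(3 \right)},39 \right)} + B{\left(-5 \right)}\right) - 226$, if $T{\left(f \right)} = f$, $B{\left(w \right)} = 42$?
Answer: $-224$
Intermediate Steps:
$I{\left(U \right)} = 4 + U$
$q{\left(u,L \right)} = -40$ ($q{\left(u,L \right)} = - \frac{40}{1} = \left(-40\right) 1 = -40$)
$\left(q{\left(I{\left(3 \right)},39 \right)} + B{\left(-5 \right)}\right) - 226 = \left(-40 + 42\right) - 226 = 2 - 226 = -224$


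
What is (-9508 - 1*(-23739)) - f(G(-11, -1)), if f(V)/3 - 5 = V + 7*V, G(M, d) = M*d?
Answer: 13952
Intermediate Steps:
f(V) = 15 + 24*V (f(V) = 15 + 3*(V + 7*V) = 15 + 3*(8*V) = 15 + 24*V)
(-9508 - 1*(-23739)) - f(G(-11, -1)) = (-9508 - 1*(-23739)) - (15 + 24*(-11*(-1))) = (-9508 + 23739) - (15 + 24*11) = 14231 - (15 + 264) = 14231 - 1*279 = 14231 - 279 = 13952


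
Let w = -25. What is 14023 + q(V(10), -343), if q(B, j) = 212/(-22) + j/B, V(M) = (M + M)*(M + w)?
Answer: 46247873/3300 ≈ 14015.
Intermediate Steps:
V(M) = 2*M*(-25 + M) (V(M) = (M + M)*(M - 25) = (2*M)*(-25 + M) = 2*M*(-25 + M))
q(B, j) = -106/11 + j/B (q(B, j) = 212*(-1/22) + j/B = -106/11 + j/B)
14023 + q(V(10), -343) = 14023 + (-106/11 - 343*1/(20*(-25 + 10))) = 14023 + (-106/11 - 343/(2*10*(-15))) = 14023 + (-106/11 - 343/(-300)) = 14023 + (-106/11 - 343*(-1/300)) = 14023 + (-106/11 + 343/300) = 14023 - 28027/3300 = 46247873/3300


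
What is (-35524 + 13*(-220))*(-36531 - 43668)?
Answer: 3078358416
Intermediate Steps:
(-35524 + 13*(-220))*(-36531 - 43668) = (-35524 - 2860)*(-80199) = -38384*(-80199) = 3078358416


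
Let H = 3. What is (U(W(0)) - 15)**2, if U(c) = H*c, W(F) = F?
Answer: 225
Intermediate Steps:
U(c) = 3*c
(U(W(0)) - 15)**2 = (3*0 - 15)**2 = (0 - 15)**2 = (-15)**2 = 225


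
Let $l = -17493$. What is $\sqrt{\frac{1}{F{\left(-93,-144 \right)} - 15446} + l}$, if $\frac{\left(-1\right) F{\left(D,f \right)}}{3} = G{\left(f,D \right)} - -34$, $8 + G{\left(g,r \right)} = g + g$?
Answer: $\frac{i \sqrt{939879651365}}{7330} \approx 132.26 i$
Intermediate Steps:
$G{\left(g,r \right)} = -8 + 2 g$ ($G{\left(g,r \right)} = -8 + \left(g + g\right) = -8 + 2 g$)
$F{\left(D,f \right)} = -78 - 6 f$ ($F{\left(D,f \right)} = - 3 \left(\left(-8 + 2 f\right) - -34\right) = - 3 \left(\left(-8 + 2 f\right) + 34\right) = - 3 \left(26 + 2 f\right) = -78 - 6 f$)
$\sqrt{\frac{1}{F{\left(-93,-144 \right)} - 15446} + l} = \sqrt{\frac{1}{\left(-78 - -864\right) - 15446} - 17493} = \sqrt{\frac{1}{\left(-78 + 864\right) - 15446} - 17493} = \sqrt{\frac{1}{786 - 15446} - 17493} = \sqrt{\frac{1}{-14660} - 17493} = \sqrt{- \frac{1}{14660} - 17493} = \sqrt{- \frac{256447381}{14660}} = \frac{i \sqrt{939879651365}}{7330}$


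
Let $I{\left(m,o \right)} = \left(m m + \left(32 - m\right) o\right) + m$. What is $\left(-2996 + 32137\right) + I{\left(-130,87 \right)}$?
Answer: $60005$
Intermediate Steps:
$I{\left(m,o \right)} = m + m^{2} + o \left(32 - m\right)$ ($I{\left(m,o \right)} = \left(m^{2} + o \left(32 - m\right)\right) + m = m + m^{2} + o \left(32 - m\right)$)
$\left(-2996 + 32137\right) + I{\left(-130,87 \right)} = \left(-2996 + 32137\right) + \left(-130 + \left(-130\right)^{2} + 32 \cdot 87 - \left(-130\right) 87\right) = 29141 + \left(-130 + 16900 + 2784 + 11310\right) = 29141 + 30864 = 60005$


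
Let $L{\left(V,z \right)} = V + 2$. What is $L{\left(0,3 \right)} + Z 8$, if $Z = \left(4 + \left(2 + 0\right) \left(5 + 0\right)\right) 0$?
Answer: $2$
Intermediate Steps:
$L{\left(V,z \right)} = 2 + V$
$Z = 0$ ($Z = \left(4 + 2 \cdot 5\right) 0 = \left(4 + 10\right) 0 = 14 \cdot 0 = 0$)
$L{\left(0,3 \right)} + Z 8 = \left(2 + 0\right) + 0 \cdot 8 = 2 + 0 = 2$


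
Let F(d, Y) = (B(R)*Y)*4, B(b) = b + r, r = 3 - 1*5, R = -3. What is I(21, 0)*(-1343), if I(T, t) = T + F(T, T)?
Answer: 535857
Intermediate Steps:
r = -2 (r = 3 - 5 = -2)
B(b) = -2 + b (B(b) = b - 2 = -2 + b)
F(d, Y) = -20*Y (F(d, Y) = ((-2 - 3)*Y)*4 = -5*Y*4 = -20*Y)
I(T, t) = -19*T (I(T, t) = T - 20*T = -19*T)
I(21, 0)*(-1343) = -19*21*(-1343) = -399*(-1343) = 535857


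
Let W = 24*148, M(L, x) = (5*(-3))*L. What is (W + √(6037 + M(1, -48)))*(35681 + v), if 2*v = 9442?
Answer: 143507904 + 40402*√6022 ≈ 1.4664e+8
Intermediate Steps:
M(L, x) = -15*L
v = 4721 (v = (½)*9442 = 4721)
W = 3552
(W + √(6037 + M(1, -48)))*(35681 + v) = (3552 + √(6037 - 15*1))*(35681 + 4721) = (3552 + √(6037 - 15))*40402 = (3552 + √6022)*40402 = 143507904 + 40402*√6022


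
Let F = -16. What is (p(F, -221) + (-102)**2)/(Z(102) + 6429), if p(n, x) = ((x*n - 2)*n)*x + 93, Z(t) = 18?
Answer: 4168907/2149 ≈ 1939.9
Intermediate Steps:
p(n, x) = 93 + n*x*(-2 + n*x) (p(n, x) = ((n*x - 2)*n)*x + 93 = ((-2 + n*x)*n)*x + 93 = (n*(-2 + n*x))*x + 93 = n*x*(-2 + n*x) + 93 = 93 + n*x*(-2 + n*x))
(p(F, -221) + (-102)**2)/(Z(102) + 6429) = ((93 + (-16)**2*(-221)**2 - 2*(-16)*(-221)) + (-102)**2)/(18 + 6429) = ((93 + 256*48841 - 7072) + 10404)/6447 = ((93 + 12503296 - 7072) + 10404)*(1/6447) = (12496317 + 10404)*(1/6447) = 12506721*(1/6447) = 4168907/2149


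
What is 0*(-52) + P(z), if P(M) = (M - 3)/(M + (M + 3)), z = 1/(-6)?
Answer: -19/16 ≈ -1.1875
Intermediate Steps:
z = -1/6 ≈ -0.16667
P(M) = (-3 + M)/(3 + 2*M) (P(M) = (-3 + M)/(M + (3 + M)) = (-3 + M)/(3 + 2*M))
0*(-52) + P(z) = 0*(-52) + (-3 - 1/6)/(3 + 2*(-1/6)) = 0 - 19/6/(3 - 1/3) = 0 - 19/6/(8/3) = 0 + (3/8)*(-19/6) = 0 - 19/16 = -19/16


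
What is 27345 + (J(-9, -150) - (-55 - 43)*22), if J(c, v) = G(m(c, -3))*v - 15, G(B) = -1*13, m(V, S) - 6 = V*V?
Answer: 31436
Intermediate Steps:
m(V, S) = 6 + V² (m(V, S) = 6 + V*V = 6 + V²)
G(B) = -13
J(c, v) = -15 - 13*v (J(c, v) = -13*v - 15 = -15 - 13*v)
27345 + (J(-9, -150) - (-55 - 43)*22) = 27345 + ((-15 - 13*(-150)) - (-55 - 43)*22) = 27345 + ((-15 + 1950) - (-98)*22) = 27345 + (1935 - 1*(-2156)) = 27345 + (1935 + 2156) = 27345 + 4091 = 31436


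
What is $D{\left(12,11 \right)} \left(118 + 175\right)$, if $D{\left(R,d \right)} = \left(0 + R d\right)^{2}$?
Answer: $5105232$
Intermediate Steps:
$D{\left(R,d \right)} = R^{2} d^{2}$ ($D{\left(R,d \right)} = \left(R d\right)^{2} = R^{2} d^{2}$)
$D{\left(12,11 \right)} \left(118 + 175\right) = 12^{2} \cdot 11^{2} \left(118 + 175\right) = 144 \cdot 121 \cdot 293 = 17424 \cdot 293 = 5105232$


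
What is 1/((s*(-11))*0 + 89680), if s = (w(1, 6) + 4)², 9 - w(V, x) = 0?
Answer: 1/89680 ≈ 1.1151e-5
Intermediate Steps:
w(V, x) = 9 (w(V, x) = 9 - 1*0 = 9 + 0 = 9)
s = 169 (s = (9 + 4)² = 13² = 169)
1/((s*(-11))*0 + 89680) = 1/((169*(-11))*0 + 89680) = 1/(-1859*0 + 89680) = 1/(0 + 89680) = 1/89680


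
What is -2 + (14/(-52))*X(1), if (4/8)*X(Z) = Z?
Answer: -33/13 ≈ -2.5385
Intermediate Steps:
X(Z) = 2*Z
-2 + (14/(-52))*X(1) = -2 + (14/(-52))*(2*1) = -2 + (14*(-1/52))*2 = -2 - 7/26*2 = -2 - 7/13 = -33/13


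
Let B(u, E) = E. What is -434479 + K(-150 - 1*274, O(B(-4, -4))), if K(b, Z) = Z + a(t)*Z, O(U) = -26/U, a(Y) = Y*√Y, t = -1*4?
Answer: -868945/2 - 52*I ≈ -4.3447e+5 - 52.0*I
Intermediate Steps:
t = -4
a(Y) = Y^(3/2)
K(b, Z) = Z - 8*I*Z (K(b, Z) = Z + (-4)^(3/2)*Z = Z + (-8*I)*Z = Z - 8*I*Z)
-434479 + K(-150 - 1*274, O(B(-4, -4))) = -434479 + (-26/(-4))*(1 - 8*I) = -434479 + (-26*(-¼))*(1 - 8*I) = -434479 + 13*(1 - 8*I)/2 = -434479 + (13/2 - 52*I) = -868945/2 - 52*I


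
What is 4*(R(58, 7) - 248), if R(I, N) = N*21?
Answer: -404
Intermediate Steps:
R(I, N) = 21*N
4*(R(58, 7) - 248) = 4*(21*7 - 248) = 4*(147 - 248) = 4*(-101) = -404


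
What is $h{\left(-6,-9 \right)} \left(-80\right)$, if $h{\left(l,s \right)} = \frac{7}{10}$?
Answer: $-56$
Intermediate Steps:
$h{\left(l,s \right)} = \frac{7}{10}$ ($h{\left(l,s \right)} = 7 \cdot \frac{1}{10} = \frac{7}{10}$)
$h{\left(-6,-9 \right)} \left(-80\right) = \frac{7}{10} \left(-80\right) = -56$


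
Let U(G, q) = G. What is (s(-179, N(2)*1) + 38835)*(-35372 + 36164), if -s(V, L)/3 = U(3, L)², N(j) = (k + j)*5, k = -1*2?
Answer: 30735936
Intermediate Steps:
k = -2
N(j) = -10 + 5*j (N(j) = (-2 + j)*5 = -10 + 5*j)
s(V, L) = -27 (s(V, L) = -3*3² = -3*9 = -27)
(s(-179, N(2)*1) + 38835)*(-35372 + 36164) = (-27 + 38835)*(-35372 + 36164) = 38808*792 = 30735936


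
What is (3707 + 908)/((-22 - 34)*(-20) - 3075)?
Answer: -923/391 ≈ -2.3606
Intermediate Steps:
(3707 + 908)/((-22 - 34)*(-20) - 3075) = 4615/(-56*(-20) - 3075) = 4615/(1120 - 3075) = 4615/(-1955) = 4615*(-1/1955) = -923/391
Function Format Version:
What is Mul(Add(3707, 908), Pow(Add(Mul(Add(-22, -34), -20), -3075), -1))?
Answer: Rational(-923, 391) ≈ -2.3606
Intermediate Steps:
Mul(Add(3707, 908), Pow(Add(Mul(Add(-22, -34), -20), -3075), -1)) = Mul(4615, Pow(Add(Mul(-56, -20), -3075), -1)) = Mul(4615, Pow(Add(1120, -3075), -1)) = Mul(4615, Pow(-1955, -1)) = Mul(4615, Rational(-1, 1955)) = Rational(-923, 391)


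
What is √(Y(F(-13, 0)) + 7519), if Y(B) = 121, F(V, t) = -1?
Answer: 2*√1910 ≈ 87.407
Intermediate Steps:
√(Y(F(-13, 0)) + 7519) = √(121 + 7519) = √7640 = 2*√1910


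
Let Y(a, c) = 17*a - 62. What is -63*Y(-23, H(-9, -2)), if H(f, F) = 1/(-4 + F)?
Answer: 28539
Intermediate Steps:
Y(a, c) = -62 + 17*a
-63*Y(-23, H(-9, -2)) = -63*(-62 + 17*(-23)) = -63*(-62 - 391) = -63*(-453) = 28539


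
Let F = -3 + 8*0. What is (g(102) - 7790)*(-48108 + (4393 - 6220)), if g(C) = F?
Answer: 389143455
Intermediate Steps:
F = -3 (F = -3 + 0 = -3)
g(C) = -3
(g(102) - 7790)*(-48108 + (4393 - 6220)) = (-3 - 7790)*(-48108 + (4393 - 6220)) = -7793*(-48108 - 1827) = -7793*(-49935) = 389143455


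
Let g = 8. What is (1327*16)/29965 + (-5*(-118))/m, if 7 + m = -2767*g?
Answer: 452460826/663514995 ≈ 0.68192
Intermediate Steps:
m = -22143 (m = -7 - 2767*8 = -7 - 22136 = -22143)
(1327*16)/29965 + (-5*(-118))/m = (1327*16)/29965 - 5*(-118)/(-22143) = 21232*(1/29965) + 590*(-1/22143) = 21232/29965 - 590/22143 = 452460826/663514995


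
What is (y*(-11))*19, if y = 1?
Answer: -209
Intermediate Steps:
(y*(-11))*19 = (1*(-11))*19 = -11*19 = -209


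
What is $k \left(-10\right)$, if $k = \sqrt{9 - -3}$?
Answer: $- 20 \sqrt{3} \approx -34.641$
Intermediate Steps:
$k = 2 \sqrt{3}$ ($k = \sqrt{9 + \left(-1 + 4\right)} = \sqrt{9 + 3} = \sqrt{12} = 2 \sqrt{3} \approx 3.4641$)
$k \left(-10\right) = 2 \sqrt{3} \left(-10\right) = - 20 \sqrt{3}$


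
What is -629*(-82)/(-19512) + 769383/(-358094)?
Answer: -8370493357/1746782532 ≈ -4.7919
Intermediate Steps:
-629*(-82)/(-19512) + 769383/(-358094) = 51578*(-1/19512) + 769383*(-1/358094) = -25789/9756 - 769383/358094 = -8370493357/1746782532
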